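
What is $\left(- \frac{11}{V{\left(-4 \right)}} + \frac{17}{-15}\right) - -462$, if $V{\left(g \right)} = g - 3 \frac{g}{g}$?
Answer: $\frac{48556}{105} \approx 462.44$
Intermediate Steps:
$V{\left(g \right)} = -3 + g$ ($V{\left(g \right)} = g - 3 = -3 + g$)
$\left(- \frac{11}{V{\left(-4 \right)}} + \frac{17}{-15}\right) - -462 = \left(- \frac{11}{-3 - 4} + \frac{17}{-15}\right) - -462 = \left(- \frac{11}{-7} + 17 \left(- \frac{1}{15}\right)\right) + 462 = \left(\left(-11\right) \left(- \frac{1}{7}\right) - \frac{17}{15}\right) + 462 = \left(\frac{11}{7} - \frac{17}{15}\right) + 462 = \frac{46}{105} + 462 = \frac{48556}{105}$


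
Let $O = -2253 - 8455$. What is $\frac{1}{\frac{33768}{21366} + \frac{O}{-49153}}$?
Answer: $\frac{58344611}{104921424} \approx 0.55608$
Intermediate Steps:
$O = -10708$ ($O = -2253 - 8455 = -10708$)
$\frac{1}{\frac{33768}{21366} + \frac{O}{-49153}} = \frac{1}{\frac{33768}{21366} - \frac{10708}{-49153}} = \frac{1}{33768 \cdot \frac{1}{21366} - - \frac{10708}{49153}} = \frac{1}{\frac{1876}{1187} + \frac{10708}{49153}} = \frac{1}{\frac{104921424}{58344611}} = \frac{58344611}{104921424}$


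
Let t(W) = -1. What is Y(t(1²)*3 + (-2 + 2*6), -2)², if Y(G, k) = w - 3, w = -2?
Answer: 25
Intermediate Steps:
Y(G, k) = -5 (Y(G, k) = -2 - 3 = -5)
Y(t(1²)*3 + (-2 + 2*6), -2)² = (-5)² = 25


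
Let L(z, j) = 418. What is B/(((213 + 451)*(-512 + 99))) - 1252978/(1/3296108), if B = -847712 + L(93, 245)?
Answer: -80897476458854391/19588 ≈ -4.1300e+12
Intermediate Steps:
B = -847294 (B = -847712 + 418 = -847294)
B/(((213 + 451)*(-512 + 99))) - 1252978/(1/3296108) = -847294*1/((-512 + 99)*(213 + 451)) - 1252978/(1/3296108) = -847294/(664*(-413)) - 1252978/1/3296108 = -847294/(-274232) - 1252978*3296108 = -847294*(-1/274232) - 4129950809624 = 60521/19588 - 4129950809624 = -80897476458854391/19588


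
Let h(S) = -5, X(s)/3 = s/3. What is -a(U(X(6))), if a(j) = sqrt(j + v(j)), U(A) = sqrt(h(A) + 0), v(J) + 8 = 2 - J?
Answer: -I*sqrt(6) ≈ -2.4495*I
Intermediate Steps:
X(s) = s (X(s) = 3*(s/3) = s)
v(J) = -6 - J (v(J) = -8 + (2 - J) = -6 - J)
U(A) = I*sqrt(5) (U(A) = sqrt(-5 + 0) = sqrt(-5) = I*sqrt(5))
a(j) = I*sqrt(6) (a(j) = sqrt(j + (-6 - j)) = sqrt(-6) = I*sqrt(6))
-a(U(X(6))) = -I*sqrt(6)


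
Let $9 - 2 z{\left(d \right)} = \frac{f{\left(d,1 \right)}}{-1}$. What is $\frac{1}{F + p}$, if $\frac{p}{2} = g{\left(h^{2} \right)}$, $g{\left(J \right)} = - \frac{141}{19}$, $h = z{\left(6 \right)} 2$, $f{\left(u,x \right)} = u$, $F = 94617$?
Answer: $\frac{19}{1797441} \approx 1.0571 \cdot 10^{-5}$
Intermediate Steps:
$z{\left(d \right)} = \frac{9}{2} + \frac{d}{2}$ ($z{\left(d \right)} = \frac{9}{2} - \frac{d \frac{1}{-1}}{2} = \frac{9}{2} - \frac{d \left(-1\right)}{2} = \frac{9}{2} - \frac{\left(-1\right) d}{2} = \frac{9}{2} + \frac{d}{2}$)
$h = 15$ ($h = \left(\frac{9}{2} + \frac{1}{2} \cdot 6\right) 2 = \left(\frac{9}{2} + 3\right) 2 = \frac{15}{2} \cdot 2 = 15$)
$g{\left(J \right)} = - \frac{141}{19}$ ($g{\left(J \right)} = \left(-141\right) \frac{1}{19} = - \frac{141}{19}$)
$p = - \frac{282}{19}$ ($p = 2 \left(- \frac{141}{19}\right) = - \frac{282}{19} \approx -14.842$)
$\frac{1}{F + p} = \frac{1}{94617 - \frac{282}{19}} = \frac{1}{\frac{1797441}{19}} = \frac{19}{1797441}$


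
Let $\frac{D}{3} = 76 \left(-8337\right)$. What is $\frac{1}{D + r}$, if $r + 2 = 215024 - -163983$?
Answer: $- \frac{1}{1521831} \approx -6.571 \cdot 10^{-7}$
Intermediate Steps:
$D = -1900836$ ($D = 3 \cdot 76 \left(-8337\right) = 3 \left(-633612\right) = -1900836$)
$r = 379005$ ($r = -2 + \left(215024 - -163983\right) = -2 + \left(215024 + 163983\right) = -2 + 379007 = 379005$)
$\frac{1}{D + r} = \frac{1}{-1900836 + 379005} = \frac{1}{-1521831} = - \frac{1}{1521831}$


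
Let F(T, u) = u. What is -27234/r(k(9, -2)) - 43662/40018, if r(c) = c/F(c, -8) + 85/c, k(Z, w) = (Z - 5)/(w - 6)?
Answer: 8659443207/54404471 ≈ 159.17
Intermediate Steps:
k(Z, w) = (-5 + Z)/(-6 + w)
r(c) = 85/c - c/8 (r(c) = c/(-8) + 85/c = c*(-⅛) + 85/c = -c/8 + 85/c = 85/c - c/8)
-27234/r(k(9, -2)) - 43662/40018 = -27234/(85/(((-5 + 9)/(-6 - 2))) - (-5 + 9)/(8*(-6 - 2))) - 43662/40018 = -27234/(85/((4/(-8))) - 4/(8*(-8))) - 43662*1/40018 = -27234/(85/((-⅛*4)) - (-1)*4/64) - 21831/20009 = -27234/(85/(-½) - ⅛*(-½)) - 21831/20009 = -27234/(85*(-2) + 1/16) - 21831/20009 = -27234/(-170 + 1/16) - 21831/20009 = -27234/(-2719/16) - 21831/20009 = -27234*(-16/2719) - 21831/20009 = 435744/2719 - 21831/20009 = 8659443207/54404471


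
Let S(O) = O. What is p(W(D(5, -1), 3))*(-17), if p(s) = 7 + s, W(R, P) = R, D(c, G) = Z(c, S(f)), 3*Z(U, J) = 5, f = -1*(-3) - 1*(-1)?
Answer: -442/3 ≈ -147.33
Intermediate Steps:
f = 4 (f = 3 + 1 = 4)
Z(U, J) = 5/3 (Z(U, J) = (⅓)*5 = 5/3)
D(c, G) = 5/3
p(W(D(5, -1), 3))*(-17) = (7 + 5/3)*(-17) = (26/3)*(-17) = -442/3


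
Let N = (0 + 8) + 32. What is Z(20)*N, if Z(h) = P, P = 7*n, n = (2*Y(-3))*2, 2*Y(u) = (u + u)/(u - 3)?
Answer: 560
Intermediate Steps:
Y(u) = u/(-3 + u) (Y(u) = ((u + u)/(u - 3))/2 = ((2*u)/(-3 + u))/2 = (2*u/(-3 + u))/2 = u/(-3 + u))
N = 40 (N = 8 + 32 = 40)
n = 2 (n = (2*(-3/(-3 - 3)))*2 = (2*(-3/(-6)))*2 = (2*(-3*(-⅙)))*2 = (2*(½))*2 = 1*2 = 2)
P = 14 (P = 7*2 = 14)
Z(h) = 14
Z(20)*N = 14*40 = 560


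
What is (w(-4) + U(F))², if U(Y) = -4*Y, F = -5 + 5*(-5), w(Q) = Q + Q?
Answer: 12544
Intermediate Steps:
w(Q) = 2*Q
F = -30 (F = -5 - 25 = -30)
(w(-4) + U(F))² = (2*(-4) - 4*(-30))² = (-8 + 120)² = 112² = 12544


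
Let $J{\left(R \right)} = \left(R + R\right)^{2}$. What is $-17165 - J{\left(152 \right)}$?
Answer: $-109581$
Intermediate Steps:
$J{\left(R \right)} = 4 R^{2}$ ($J{\left(R \right)} = \left(2 R\right)^{2} = 4 R^{2}$)
$-17165 - J{\left(152 \right)} = -17165 - 4 \cdot 152^{2} = -17165 - 4 \cdot 23104 = -17165 - 92416 = -109581$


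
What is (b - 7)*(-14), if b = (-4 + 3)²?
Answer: 84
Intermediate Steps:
b = 1 (b = (-1)² = 1)
(b - 7)*(-14) = (1 - 7)*(-14) = -6*(-14) = 84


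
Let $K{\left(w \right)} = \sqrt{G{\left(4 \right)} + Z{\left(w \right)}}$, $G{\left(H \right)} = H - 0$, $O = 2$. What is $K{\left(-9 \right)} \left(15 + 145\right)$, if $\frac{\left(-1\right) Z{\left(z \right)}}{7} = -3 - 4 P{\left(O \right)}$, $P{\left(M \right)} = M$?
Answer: $1440$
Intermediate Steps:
$G{\left(H \right)} = H$ ($G{\left(H \right)} = H + 0 = H$)
$Z{\left(z \right)} = 77$ ($Z{\left(z \right)} = - 7 \left(-3 - 8\right) = \left(-7\right) \left(-11\right) = 77$)
$K{\left(w \right)} = 9$ ($K{\left(w \right)} = \sqrt{4 + 77} = \sqrt{81} = 9$)
$K{\left(-9 \right)} \left(15 + 145\right) = 9 \left(15 + 145\right) = 9 \cdot 160 = 1440$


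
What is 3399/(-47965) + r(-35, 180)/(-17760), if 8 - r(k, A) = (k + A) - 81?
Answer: -288401/4259292 ≈ -0.067711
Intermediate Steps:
r(k, A) = 89 - A - k (r(k, A) = 8 - ((k + A) - 81) = 8 - ((A + k) - 81) = 8 - (-81 + A + k) = 8 + (81 - A - k) = 89 - A - k)
3399/(-47965) + r(-35, 180)/(-17760) = 3399/(-47965) + (89 - 1*180 - 1*(-35))/(-17760) = 3399*(-1/47965) + (89 - 180 + 35)*(-1/17760) = -3399/47965 - 56*(-1/17760) = -3399/47965 + 7/2220 = -288401/4259292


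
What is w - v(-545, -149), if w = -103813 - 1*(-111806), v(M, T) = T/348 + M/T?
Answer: 414285577/51852 ≈ 7989.8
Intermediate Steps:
v(M, T) = T/348 + M/T (v(M, T) = T*(1/348) + M/T = T/348 + M/T)
w = 7993 (w = -103813 + 111806 = 7993)
w - v(-545, -149) = 7993 - ((1/348)*(-149) - 545/(-149)) = 7993 - (-149/348 - 545*(-1/149)) = 7993 - (-149/348 + 545/149) = 7993 - 1*167459/51852 = 7993 - 167459/51852 = 414285577/51852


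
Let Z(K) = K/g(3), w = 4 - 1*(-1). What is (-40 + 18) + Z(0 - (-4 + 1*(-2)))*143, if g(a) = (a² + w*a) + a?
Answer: 88/9 ≈ 9.7778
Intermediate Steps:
w = 5 (w = 4 + 1 = 5)
g(a) = a² + 6*a (g(a) = (a² + 5*a) + a = a² + 6*a)
Z(K) = K/27 (Z(K) = K/((3*(6 + 3))) = K/((3*9)) = K/27)
(-40 + 18) + Z(0 - (-4 + 1*(-2)))*143 = (-40 + 18) + ((0 - (-4 + 1*(-2)))/27)*143 = -22 + ((0 - (-4 - 2))/27)*143 = -22 + ((0 - 1*(-6))/27)*143 = -22 + ((0 + 6)/27)*143 = -22 + ((1/27)*6)*143 = -22 + (2/9)*143 = -22 + 286/9 = 88/9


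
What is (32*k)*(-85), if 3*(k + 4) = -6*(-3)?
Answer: -5440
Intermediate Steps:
k = 2 (k = -4 + (-6*(-3))/3 = -4 + (1/3)*18 = -4 + 6 = 2)
(32*k)*(-85) = (32*2)*(-85) = 64*(-85) = -5440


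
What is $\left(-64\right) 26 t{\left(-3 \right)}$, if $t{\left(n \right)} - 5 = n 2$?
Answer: $1664$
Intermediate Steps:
$t{\left(n \right)} = 5 + 2 n$ ($t{\left(n \right)} = 5 + n 2 = 5 + 2 n$)
$\left(-64\right) 26 t{\left(-3 \right)} = \left(-64\right) 26 \left(5 + 2 \left(-3\right)\right) = - 1664 \left(5 - 6\right) = \left(-1664\right) \left(-1\right) = 1664$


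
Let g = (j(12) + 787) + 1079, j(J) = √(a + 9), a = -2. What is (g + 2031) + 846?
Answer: 4743 + √7 ≈ 4745.6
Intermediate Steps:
j(J) = √7 (j(J) = √(-2 + 9) = √7)
g = 1866 + √7 (g = (√7 + 787) + 1079 = (787 + √7) + 1079 = 1866 + √7 ≈ 1868.6)
(g + 2031) + 846 = ((1866 + √7) + 2031) + 846 = (3897 + √7) + 846 = 4743 + √7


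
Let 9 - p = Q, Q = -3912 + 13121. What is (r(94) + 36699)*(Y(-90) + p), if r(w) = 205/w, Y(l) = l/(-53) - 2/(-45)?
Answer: -37841804665942/112095 ≈ -3.3759e+8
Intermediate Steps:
Y(l) = 2/45 - l/53 (Y(l) = l*(-1/53) - 2*(-1/45) = -l/53 + 2/45 = 2/45 - l/53)
Q = 9209
p = -9200 (p = 9 - 1*9209 = 9 - 9209 = -9200)
(r(94) + 36699)*(Y(-90) + p) = (205/94 + 36699)*((2/45 - 1/53*(-90)) - 9200) = (205*(1/94) + 36699)*((2/45 + 90/53) - 9200) = (205/94 + 36699)*(4156/2385 - 9200) = (3449911/94)*(-21937844/2385) = -37841804665942/112095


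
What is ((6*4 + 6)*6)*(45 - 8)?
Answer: 6660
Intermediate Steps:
((6*4 + 6)*6)*(45 - 8) = ((24 + 6)*6)*37 = (30*6)*37 = 180*37 = 6660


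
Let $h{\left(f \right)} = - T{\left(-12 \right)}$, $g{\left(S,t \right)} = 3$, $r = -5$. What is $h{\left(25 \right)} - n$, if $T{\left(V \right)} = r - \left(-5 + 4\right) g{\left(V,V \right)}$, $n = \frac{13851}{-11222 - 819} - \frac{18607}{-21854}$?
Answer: $\frac{604940895}{263144014} \approx 2.2989$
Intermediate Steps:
$n = - \frac{78652867}{263144014}$ ($n = \frac{13851}{-12041} - - \frac{18607}{21854} = 13851 \left(- \frac{1}{12041}\right) + \frac{18607}{21854} = - \frac{13851}{12041} + \frac{18607}{21854} = - \frac{78652867}{263144014} \approx -0.2989$)
$T{\left(V \right)} = -2$ ($T{\left(V \right)} = -5 - \left(-5 + 4\right) 3 = -5 - \left(-1\right) 3 = -5 - -3 = -5 + 3 = -2$)
$h{\left(f \right)} = 2$ ($h{\left(f \right)} = \left(-1\right) \left(-2\right) = 2$)
$h{\left(25 \right)} - n = 2 - - \frac{78652867}{263144014} = 2 + \frac{78652867}{263144014} = \frac{604940895}{263144014}$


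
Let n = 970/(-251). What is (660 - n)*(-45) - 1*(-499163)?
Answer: 117791563/251 ≈ 4.6929e+5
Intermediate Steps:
n = -970/251 (n = 970*(-1/251) = -970/251 ≈ -3.8645)
(660 - n)*(-45) - 1*(-499163) = (660 - 1*(-970/251))*(-45) - 1*(-499163) = (660 + 970/251)*(-45) + 499163 = (166630/251)*(-45) + 499163 = -7498350/251 + 499163 = 117791563/251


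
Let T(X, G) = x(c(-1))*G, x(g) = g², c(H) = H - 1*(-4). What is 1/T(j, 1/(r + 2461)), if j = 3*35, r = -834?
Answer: 1627/9 ≈ 180.78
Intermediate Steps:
c(H) = 4 + H (c(H) = H + 4 = 4 + H)
j = 105
T(X, G) = 9*G (T(X, G) = (4 - 1)²*G = 3²*G = 9*G)
1/T(j, 1/(r + 2461)) = 1/(9/(-834 + 2461)) = 1/(9/1627) = 1627/9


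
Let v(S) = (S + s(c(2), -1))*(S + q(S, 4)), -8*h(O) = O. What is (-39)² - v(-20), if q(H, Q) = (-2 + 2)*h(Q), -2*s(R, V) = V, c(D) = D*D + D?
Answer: 1131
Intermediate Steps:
c(D) = D + D² (c(D) = D² + D = D + D²)
h(O) = -O/8
s(R, V) = -V/2
q(H, Q) = 0 (q(H, Q) = (-2 + 2)*(-Q/8) = 0*(-Q/8) = 0)
v(S) = S*(½ + S) (v(S) = (S - ½*(-1))*(S + 0) = (S + ½)*S = (½ + S)*S = S*(½ + S))
(-39)² - v(-20) = (-39)² - (-20)*(½ - 20) = 1521 - (-20)*(-39)/2 = 1521 - 1*390 = 1521 - 390 = 1131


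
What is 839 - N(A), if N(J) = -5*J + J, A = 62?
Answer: 1087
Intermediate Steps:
N(J) = -4*J
839 - N(A) = 839 - (-4)*62 = 839 - 1*(-248) = 839 + 248 = 1087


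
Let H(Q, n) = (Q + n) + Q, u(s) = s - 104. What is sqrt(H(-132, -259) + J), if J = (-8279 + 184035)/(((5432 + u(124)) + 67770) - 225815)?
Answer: I*sqrt(249075047015)/21799 ≈ 22.894*I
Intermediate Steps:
u(s) = -104 + s
J = -25108/21799 (J = (-8279 + 184035)/(((5432 + (-104 + 124)) + 67770) - 225815) = 175756/(((5432 + 20) + 67770) - 225815) = 175756/((5452 + 67770) - 225815) = 175756/(73222 - 225815) = 175756/(-152593) = 175756*(-1/152593) = -25108/21799 ≈ -1.1518)
H(Q, n) = n + 2*Q
sqrt(H(-132, -259) + J) = sqrt((-259 + 2*(-132)) - 25108/21799) = sqrt((-259 - 264) - 25108/21799) = sqrt(-523 - 25108/21799) = sqrt(-11425985/21799) = I*sqrt(249075047015)/21799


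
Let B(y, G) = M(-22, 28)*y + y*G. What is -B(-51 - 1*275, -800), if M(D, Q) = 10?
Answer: -257540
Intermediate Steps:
B(y, G) = 10*y + G*y (B(y, G) = 10*y + y*G = 10*y + G*y)
-B(-51 - 1*275, -800) = -(-51 - 1*275)*(10 - 800) = -(-51 - 275)*(-790) = -(-326)*(-790) = -1*257540 = -257540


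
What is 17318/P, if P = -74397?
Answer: -17318/74397 ≈ -0.23278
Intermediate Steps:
17318/P = 17318/(-74397) = 17318*(-1/74397) = -17318/74397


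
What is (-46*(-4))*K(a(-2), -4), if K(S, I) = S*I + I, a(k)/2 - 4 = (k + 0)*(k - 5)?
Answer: -27232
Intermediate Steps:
a(k) = 8 + 2*k*(-5 + k) (a(k) = 8 + 2*((k + 0)*(k - 5)) = 8 + 2*(k*(-5 + k)) = 8 + 2*k*(-5 + k))
K(S, I) = I + I*S (K(S, I) = I*S + I = I + I*S)
(-46*(-4))*K(a(-2), -4) = (-46*(-4))*(-4*(1 + (8 - 10*(-2) + 2*(-2)²))) = 184*(-4*(1 + (8 + 20 + 2*4))) = 184*(-4*(1 + (8 + 20 + 8))) = 184*(-4*(1 + 36)) = 184*(-4*37) = 184*(-148) = -27232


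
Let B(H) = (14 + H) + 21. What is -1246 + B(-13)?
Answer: -1224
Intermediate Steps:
B(H) = 35 + H
-1246 + B(-13) = -1246 + (35 - 13) = -1246 + 22 = -1224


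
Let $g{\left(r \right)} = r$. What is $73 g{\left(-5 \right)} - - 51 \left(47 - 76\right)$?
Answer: $-1844$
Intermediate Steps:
$73 g{\left(-5 \right)} - - 51 \left(47 - 76\right) = 73 \left(-5\right) - - 51 \left(47 - 76\right) = -365 - \left(-51\right) \left(-29\right) = -365 - 1479 = -1844$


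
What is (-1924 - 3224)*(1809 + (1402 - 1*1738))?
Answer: -7583004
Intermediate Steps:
(-1924 - 3224)*(1809 + (1402 - 1*1738)) = -5148*(1809 + (1402 - 1738)) = -5148*(1809 - 336) = -5148*1473 = -7583004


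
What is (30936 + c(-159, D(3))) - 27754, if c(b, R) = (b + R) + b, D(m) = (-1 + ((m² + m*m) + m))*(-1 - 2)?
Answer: 2804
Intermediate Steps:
D(m) = 3 - 6*m² - 3*m (D(m) = (-1 + ((m² + m²) + m))*(-3) = (-1 + (2*m² + m))*(-3) = (-1 + (m + 2*m²))*(-3) = (-1 + m + 2*m²)*(-3) = 3 - 6*m² - 3*m)
c(b, R) = R + 2*b (c(b, R) = (R + b) + b = R + 2*b)
(30936 + c(-159, D(3))) - 27754 = (30936 + ((3 - 6*3² - 3*3) + 2*(-159))) - 27754 = (30936 + ((3 - 6*9 - 9) - 318)) - 27754 = (30936 + ((3 - 54 - 9) - 318)) - 27754 = (30936 + (-60 - 318)) - 27754 = (30936 - 378) - 27754 = 30558 - 27754 = 2804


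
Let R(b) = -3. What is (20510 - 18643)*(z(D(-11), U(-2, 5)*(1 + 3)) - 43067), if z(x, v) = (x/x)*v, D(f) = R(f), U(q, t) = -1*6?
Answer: -80450897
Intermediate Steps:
U(q, t) = -6
D(f) = -3
z(x, v) = v (z(x, v) = 1*v = v)
(20510 - 18643)*(z(D(-11), U(-2, 5)*(1 + 3)) - 43067) = (20510 - 18643)*(-6*(1 + 3) - 43067) = 1867*(-6*4 - 43067) = 1867*(-24 - 43067) = 1867*(-43091) = -80450897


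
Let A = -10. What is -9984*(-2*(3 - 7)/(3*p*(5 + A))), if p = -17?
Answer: -26624/85 ≈ -313.22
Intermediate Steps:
-9984*(-2*(3 - 7)/(3*p*(5 + A))) = -9984*2*(3 - 7)/(51*(5 - 10)) = -9984/(((-5/(-4))*(-17*1/4))*(-6)) = -9984/((-5*(-1/4)*(-17/4))*(-6)) = -9984/(((5/4)*(-17/4))*(-6)) = -9984/((-85/16*(-6))) = -9984/255/8 = -9984*8/255 = -26624/85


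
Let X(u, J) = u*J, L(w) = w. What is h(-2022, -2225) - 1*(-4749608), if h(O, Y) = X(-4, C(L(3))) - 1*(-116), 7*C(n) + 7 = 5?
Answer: 33248076/7 ≈ 4.7497e+6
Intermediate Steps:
C(n) = -2/7 (C(n) = -1 + (⅐)*5 = -1 + 5/7 = -2/7)
X(u, J) = J*u
h(O, Y) = 820/7 (h(O, Y) = -2/7*(-4) - 1*(-116) = 8/7 + 116 = 820/7)
h(-2022, -2225) - 1*(-4749608) = 820/7 - 1*(-4749608) = 820/7 + 4749608 = 33248076/7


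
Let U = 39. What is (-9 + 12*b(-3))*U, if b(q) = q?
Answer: -1755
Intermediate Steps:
(-9 + 12*b(-3))*U = (-9 + 12*(-3))*39 = (-9 - 36)*39 = -45*39 = -1755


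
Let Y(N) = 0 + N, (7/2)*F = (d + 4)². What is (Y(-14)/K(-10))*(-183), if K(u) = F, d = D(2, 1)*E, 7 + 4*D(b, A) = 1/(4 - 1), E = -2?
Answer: 80703/484 ≈ 166.74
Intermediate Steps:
D(b, A) = -5/3 (D(b, A) = -7/4 + 1/(4*(4 - 1)) = -7/4 + (¼)/3 = -7/4 + (¼)*(⅓) = -7/4 + 1/12 = -5/3)
d = 10/3 (d = -5/3*(-2) = 10/3 ≈ 3.3333)
F = 968/63 (F = 2*(10/3 + 4)²/7 = 2*(22/3)²/7 = (2/7)*(484/9) = 968/63 ≈ 15.365)
Y(N) = N
K(u) = 968/63
(Y(-14)/K(-10))*(-183) = -14/968/63*(-183) = -14*63/968*(-183) = -441/484*(-183) = 80703/484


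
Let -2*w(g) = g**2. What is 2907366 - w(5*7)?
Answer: 5815957/2 ≈ 2.9080e+6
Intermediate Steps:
w(g) = -g**2/2
2907366 - w(5*7) = 2907366 - (-1)*(5*7)**2/2 = 2907366 - (-1)*35**2/2 = 2907366 - (-1)*1225/2 = 2907366 - 1*(-1225/2) = 2907366 + 1225/2 = 5815957/2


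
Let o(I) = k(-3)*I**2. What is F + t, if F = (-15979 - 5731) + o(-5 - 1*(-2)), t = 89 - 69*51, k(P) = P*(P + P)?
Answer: -24978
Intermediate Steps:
k(P) = 2*P**2 (k(P) = P*(2*P) = 2*P**2)
o(I) = 18*I**2 (o(I) = (2*(-3)**2)*I**2 = (2*9)*I**2 = 18*I**2)
t = -3430 (t = 89 - 3519 = -3430)
F = -21548 (F = (-15979 - 5731) + 18*(-5 - 1*(-2))**2 = -21710 + 18*(-5 + 2)**2 = -21710 + 18*(-3)**2 = -21710 + 18*9 = -21710 + 162 = -21548)
F + t = -21548 - 3430 = -24978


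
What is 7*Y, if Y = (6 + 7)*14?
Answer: 1274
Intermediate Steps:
Y = 182 (Y = 13*14 = 182)
7*Y = 7*182 = 1274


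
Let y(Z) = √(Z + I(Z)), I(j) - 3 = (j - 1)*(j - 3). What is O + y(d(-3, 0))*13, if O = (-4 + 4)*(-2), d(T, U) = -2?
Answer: 52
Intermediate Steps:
O = 0 (O = 0*(-2) = 0)
I(j) = 3 + (-1 + j)*(-3 + j) (I(j) = 3 + (j - 1)*(j - 3) = 3 + (-1 + j)*(-3 + j))
y(Z) = √(6 + Z² - 3*Z) (y(Z) = √(Z + (6 + Z² - 4*Z)) = √(6 + Z² - 3*Z))
O + y(d(-3, 0))*13 = 0 + √(6 + (-2)² - 3*(-2))*13 = 0 + √(6 + 4 + 6)*13 = 0 + √16*13 = 0 + 4*13 = 0 + 52 = 52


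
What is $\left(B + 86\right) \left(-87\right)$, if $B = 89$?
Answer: $-15225$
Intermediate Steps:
$\left(B + 86\right) \left(-87\right) = \left(89 + 86\right) \left(-87\right) = 175 \left(-87\right) = -15225$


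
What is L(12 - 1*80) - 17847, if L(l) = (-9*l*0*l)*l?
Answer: -17847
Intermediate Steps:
L(l) = 0 (L(l) = (-0*l)*l = (-9*0)*l = 0*l = 0)
L(12 - 1*80) - 17847 = 0 - 17847 = -17847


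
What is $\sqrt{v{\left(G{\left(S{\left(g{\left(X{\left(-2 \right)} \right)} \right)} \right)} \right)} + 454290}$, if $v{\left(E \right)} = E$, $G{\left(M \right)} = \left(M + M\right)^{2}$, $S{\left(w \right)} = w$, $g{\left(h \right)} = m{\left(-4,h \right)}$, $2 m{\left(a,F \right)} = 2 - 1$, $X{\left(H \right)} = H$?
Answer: $\sqrt{454291} \approx 674.01$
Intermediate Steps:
$m{\left(a,F \right)} = \frac{1}{2}$ ($m{\left(a,F \right)} = \frac{2 - 1}{2} = \frac{1}{2} \cdot 1 = \frac{1}{2}$)
$g{\left(h \right)} = \frac{1}{2}$
$G{\left(M \right)} = 4 M^{2}$ ($G{\left(M \right)} = \left(2 M\right)^{2} = 4 M^{2}$)
$\sqrt{v{\left(G{\left(S{\left(g{\left(X{\left(-2 \right)} \right)} \right)} \right)} \right)} + 454290} = \sqrt{\frac{4}{4} + 454290} = \sqrt{4 \cdot \frac{1}{4} + 454290} = \sqrt{1 + 454290} = \sqrt{454291}$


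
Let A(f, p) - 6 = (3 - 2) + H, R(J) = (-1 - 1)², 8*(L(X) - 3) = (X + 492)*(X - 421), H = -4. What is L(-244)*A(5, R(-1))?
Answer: -61836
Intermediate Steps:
L(X) = 3 + (-421 + X)*(492 + X)/8 (L(X) = 3 + ((X + 492)*(X - 421))/8 = 3 + ((492 + X)*(-421 + X))/8 = 3 + ((-421 + X)*(492 + X))/8 = 3 + (-421 + X)*(492 + X)/8)
R(J) = 4 (R(J) = (-2)² = 4)
A(f, p) = 3 (A(f, p) = 6 + ((3 - 2) - 4) = 6 + (1 - 4) = 6 - 3 = 3)
L(-244)*A(5, R(-1)) = (-51777/2 + (⅛)*(-244)² + (71/8)*(-244))*3 = (-51777/2 + (⅛)*59536 - 4331/2)*3 = (-51777/2 + 7442 - 4331/2)*3 = -20612*3 = -61836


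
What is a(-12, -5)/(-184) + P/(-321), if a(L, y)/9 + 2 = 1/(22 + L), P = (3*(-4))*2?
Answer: 33017/196880 ≈ 0.16770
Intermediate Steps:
P = -24 (P = -12*2 = -24)
a(L, y) = -18 + 9/(22 + L)
a(-12, -5)/(-184) + P/(-321) = (9*(-43 - 2*(-12))/(22 - 12))/(-184) - 24/(-321) = (9*(-43 + 24)/10)*(-1/184) - 24*(-1/321) = (9*(1/10)*(-19))*(-1/184) + 8/107 = -171/10*(-1/184) + 8/107 = 171/1840 + 8/107 = 33017/196880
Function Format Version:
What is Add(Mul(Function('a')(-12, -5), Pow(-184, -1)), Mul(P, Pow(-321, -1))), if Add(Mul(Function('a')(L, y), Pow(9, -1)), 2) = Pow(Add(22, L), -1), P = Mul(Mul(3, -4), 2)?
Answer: Rational(33017, 196880) ≈ 0.16770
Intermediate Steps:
P = -24 (P = Mul(-12, 2) = -24)
Function('a')(L, y) = Add(-18, Mul(9, Pow(Add(22, L), -1)))
Add(Mul(Function('a')(-12, -5), Pow(-184, -1)), Mul(P, Pow(-321, -1))) = Add(Mul(Mul(9, Pow(Add(22, -12), -1), Add(-43, Mul(-2, -12))), Pow(-184, -1)), Mul(-24, Pow(-321, -1))) = Add(Mul(Mul(9, Pow(10, -1), Add(-43, 24)), Rational(-1, 184)), Mul(-24, Rational(-1, 321))) = Add(Mul(Mul(9, Rational(1, 10), -19), Rational(-1, 184)), Rational(8, 107)) = Add(Mul(Rational(-171, 10), Rational(-1, 184)), Rational(8, 107)) = Add(Rational(171, 1840), Rational(8, 107)) = Rational(33017, 196880)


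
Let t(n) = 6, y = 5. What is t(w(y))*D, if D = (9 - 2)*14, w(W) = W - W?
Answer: 588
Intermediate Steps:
w(W) = 0
D = 98 (D = 7*14 = 98)
t(w(y))*D = 6*98 = 588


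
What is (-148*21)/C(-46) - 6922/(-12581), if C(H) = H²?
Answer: -265813/289363 ≈ -0.91861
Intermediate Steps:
(-148*21)/C(-46) - 6922/(-12581) = (-148*21)/((-46)²) - 6922/(-12581) = -3108/2116 - 6922*(-1/12581) = -3108*1/2116 + 6922/12581 = -777/529 + 6922/12581 = -265813/289363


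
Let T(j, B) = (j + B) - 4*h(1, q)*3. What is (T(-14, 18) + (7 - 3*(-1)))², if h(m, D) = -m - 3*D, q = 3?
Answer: 17956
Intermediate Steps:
T(j, B) = 120 + B + j (T(j, B) = (j + B) - 4*(-1*1 - 3*3)*3 = (B + j) - 4*(-1 - 9)*3 = (B + j) - 4*(-10)*3 = (B + j) + 40*3 = (B + j) + 120 = 120 + B + j)
(T(-14, 18) + (7 - 3*(-1)))² = ((120 + 18 - 14) + (7 - 3*(-1)))² = (124 + (7 + 3))² = (124 + 10)² = 134² = 17956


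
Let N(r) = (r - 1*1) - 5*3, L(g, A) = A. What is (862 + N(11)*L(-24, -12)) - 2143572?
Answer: -2142650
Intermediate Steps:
N(r) = -16 + r (N(r) = (r - 1) - 15 = (-1 + r) - 15 = -16 + r)
(862 + N(11)*L(-24, -12)) - 2143572 = (862 + (-16 + 11)*(-12)) - 2143572 = (862 - 5*(-12)) - 2143572 = (862 + 60) - 2143572 = 922 - 2143572 = -2142650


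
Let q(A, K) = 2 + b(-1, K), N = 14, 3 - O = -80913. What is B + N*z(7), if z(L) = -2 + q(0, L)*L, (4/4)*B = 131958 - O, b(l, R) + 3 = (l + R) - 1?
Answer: 51406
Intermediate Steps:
O = 80916 (O = 3 - 1*(-80913) = 3 + 80913 = 80916)
b(l, R) = -4 + R + l (b(l, R) = -3 + ((l + R) - 1) = -3 + ((R + l) - 1) = -3 + (-1 + R + l) = -4 + R + l)
B = 51042 (B = 131958 - 1*80916 = 131958 - 80916 = 51042)
q(A, K) = -3 + K (q(A, K) = 2 + (-4 + K - 1) = 2 + (-5 + K) = -3 + K)
z(L) = -2 + L*(-3 + L) (z(L) = -2 + (-3 + L)*L = -2 + L*(-3 + L))
B + N*z(7) = 51042 + 14*(-2 + 7*(-3 + 7)) = 51042 + 14*(-2 + 7*4) = 51042 + 14*(-2 + 28) = 51042 + 14*26 = 51042 + 364 = 51406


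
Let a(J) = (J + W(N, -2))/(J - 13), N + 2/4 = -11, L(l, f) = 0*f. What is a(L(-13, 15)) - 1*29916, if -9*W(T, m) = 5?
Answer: -3500167/117 ≈ -29916.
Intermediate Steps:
L(l, f) = 0
N = -23/2 (N = -½ - 11 = -23/2 ≈ -11.500)
W(T, m) = -5/9 (W(T, m) = -⅑*5 = -5/9)
a(J) = (-5/9 + J)/(-13 + J) (a(J) = (J - 5/9)/(J - 13) = (-5/9 + J)/(-13 + J))
a(L(-13, 15)) - 1*29916 = (-5/9 + 0)/(-13 + 0) - 1*29916 = -5/9/(-13) - 29916 = -1/13*(-5/9) - 29916 = 5/117 - 29916 = -3500167/117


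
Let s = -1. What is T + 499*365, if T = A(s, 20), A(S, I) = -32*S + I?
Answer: 182187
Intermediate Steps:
A(S, I) = I - 32*S
T = 52 (T = 20 - 32*(-1) = 20 + 32 = 52)
T + 499*365 = 52 + 499*365 = 52 + 182135 = 182187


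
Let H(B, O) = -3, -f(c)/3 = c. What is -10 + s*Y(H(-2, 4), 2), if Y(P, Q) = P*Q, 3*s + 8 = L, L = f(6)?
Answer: 42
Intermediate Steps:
f(c) = -3*c
L = -18 (L = -3*6 = -18)
s = -26/3 (s = -8/3 + (1/3)*(-18) = -8/3 - 6 = -26/3 ≈ -8.6667)
-10 + s*Y(H(-2, 4), 2) = -10 - (-26)*2 = -10 - 26/3*(-6) = -10 + 52 = 42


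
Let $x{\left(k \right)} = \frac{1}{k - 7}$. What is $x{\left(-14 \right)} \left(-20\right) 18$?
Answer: $\frac{120}{7} \approx 17.143$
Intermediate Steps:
$x{\left(k \right)} = \frac{1}{-7 + k}$
$x{\left(-14 \right)} \left(-20\right) 18 = \frac{1}{-7 - 14} \left(-20\right) 18 = \frac{1}{-21} \left(-20\right) 18 = \left(- \frac{1}{21}\right) \left(-20\right) 18 = \frac{20}{21} \cdot 18 = \frac{120}{7}$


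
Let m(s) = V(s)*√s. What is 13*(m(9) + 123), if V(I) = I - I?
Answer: 1599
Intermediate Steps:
V(I) = 0
m(s) = 0 (m(s) = 0*√s = 0)
13*(m(9) + 123) = 13*(0 + 123) = 13*123 = 1599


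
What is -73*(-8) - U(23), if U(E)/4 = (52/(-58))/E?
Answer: 389632/667 ≈ 584.16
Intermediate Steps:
U(E) = -104/(29*E) (U(E) = 4*((52/(-58))/E) = 4*((52*(-1/58))/E) = 4*(-26/(29*E)) = -104/(29*E))
-73*(-8) - U(23) = -73*(-8) - (-104)/(29*23) = 584 - (-104)/(29*23) = 584 - 1*(-104/667) = 584 + 104/667 = 389632/667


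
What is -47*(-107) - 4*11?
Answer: 4985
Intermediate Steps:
-47*(-107) - 4*11 = 5029 - 44 = 4985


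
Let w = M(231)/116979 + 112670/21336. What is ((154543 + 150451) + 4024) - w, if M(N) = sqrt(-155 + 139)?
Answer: 3296547689/10668 - 4*I/116979 ≈ 3.0901e+5 - 3.4194e-5*I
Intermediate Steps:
M(N) = 4*I (M(N) = sqrt(-16) = 4*I)
w = 56335/10668 + 4*I/116979 (w = (4*I)/116979 + 112670/21336 = (4*I)*(1/116979) + 112670*(1/21336) = 4*I/116979 + 56335/10668 = 56335/10668 + 4*I/116979 ≈ 5.2807 + 3.4194e-5*I)
((154543 + 150451) + 4024) - w = ((154543 + 150451) + 4024) - (56335/10668 + 4*I/116979) = (304994 + 4024) + (-56335/10668 - 4*I/116979) = 309018 + (-56335/10668 - 4*I/116979) = 3296547689/10668 - 4*I/116979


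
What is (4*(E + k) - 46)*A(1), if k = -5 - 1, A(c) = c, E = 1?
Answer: -66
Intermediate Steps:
k = -6
(4*(E + k) - 46)*A(1) = (4*(1 - 6) - 46)*1 = (4*(-5) - 46)*1 = (-20 - 46)*1 = -66*1 = -66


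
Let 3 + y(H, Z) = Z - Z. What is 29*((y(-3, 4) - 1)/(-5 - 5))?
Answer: 58/5 ≈ 11.600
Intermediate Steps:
y(H, Z) = -3 (y(H, Z) = -3 + (Z - Z) = -3 + 0 = -3)
29*((y(-3, 4) - 1)/(-5 - 5)) = 29*((-3 - 1)/(-5 - 5)) = 29*(-4/(-10)) = 29*(-4*(-1/10)) = 29*(2/5) = 58/5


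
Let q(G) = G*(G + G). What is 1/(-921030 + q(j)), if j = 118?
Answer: -1/893182 ≈ -1.1196e-6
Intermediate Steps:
q(G) = 2*G² (q(G) = G*(2*G) = 2*G²)
1/(-921030 + q(j)) = 1/(-921030 + 2*118²) = 1/(-921030 + 2*13924) = 1/(-921030 + 27848) = 1/(-893182) = -1/893182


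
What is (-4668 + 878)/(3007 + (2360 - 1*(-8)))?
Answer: -758/1075 ≈ -0.70512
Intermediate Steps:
(-4668 + 878)/(3007 + (2360 - 1*(-8))) = -3790/(3007 + (2360 + 8)) = -3790/(3007 + 2368) = -3790/5375 = -3790*1/5375 = -758/1075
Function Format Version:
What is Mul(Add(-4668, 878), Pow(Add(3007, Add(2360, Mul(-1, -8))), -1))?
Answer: Rational(-758, 1075) ≈ -0.70512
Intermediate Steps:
Mul(Add(-4668, 878), Pow(Add(3007, Add(2360, Mul(-1, -8))), -1)) = Mul(-3790, Pow(Add(3007, Add(2360, 8)), -1)) = Mul(-3790, Pow(Add(3007, 2368), -1)) = Mul(-3790, Pow(5375, -1)) = Mul(-3790, Rational(1, 5375)) = Rational(-758, 1075)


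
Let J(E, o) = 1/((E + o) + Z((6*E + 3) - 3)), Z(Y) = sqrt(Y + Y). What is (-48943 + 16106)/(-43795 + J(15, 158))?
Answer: 21390962284517/28529313544328 - 98511*sqrt(5)/28529313544328 ≈ 0.74979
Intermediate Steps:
Z(Y) = sqrt(2)*sqrt(Y) (Z(Y) = sqrt(2*Y) = sqrt(2)*sqrt(Y))
J(E, o) = 1/(E + o + 2*sqrt(3)*sqrt(E)) (J(E, o) = 1/((E + o) + sqrt(2)*sqrt((6*E + 3) - 3)) = 1/((E + o) + sqrt(2)*sqrt((3 + 6*E) - 3)) = 1/((E + o) + sqrt(2)*sqrt(6*E)) = 1/((E + o) + sqrt(2)*(sqrt(6)*sqrt(E))) = 1/((E + o) + 2*sqrt(3)*sqrt(E)) = 1/(E + o + 2*sqrt(3)*sqrt(E)))
(-48943 + 16106)/(-43795 + J(15, 158)) = (-48943 + 16106)/(-43795 + 1/(15 + 158 + 2*sqrt(3)*sqrt(15))) = -32837/(-43795 + 1/(15 + 158 + 6*sqrt(5))) = -32837/(-43795 + 1/(173 + 6*sqrt(5)))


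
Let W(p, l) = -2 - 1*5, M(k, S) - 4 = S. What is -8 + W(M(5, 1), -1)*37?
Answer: -267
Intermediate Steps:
M(k, S) = 4 + S
W(p, l) = -7 (W(p, l) = -2 - 5 = -7)
-8 + W(M(5, 1), -1)*37 = -8 - 7*37 = -8 - 259 = -267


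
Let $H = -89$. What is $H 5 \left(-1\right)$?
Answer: $445$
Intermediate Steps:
$H 5 \left(-1\right) = - 89 \cdot 5 \left(-1\right) = \left(-89\right) \left(-5\right) = 445$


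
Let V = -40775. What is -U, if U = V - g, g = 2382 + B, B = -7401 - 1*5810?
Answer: 29946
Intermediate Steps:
B = -13211 (B = -7401 - 5810 = -13211)
g = -10829 (g = 2382 - 13211 = -10829)
U = -29946 (U = -40775 - 1*(-10829) = -40775 + 10829 = -29946)
-U = -1*(-29946) = 29946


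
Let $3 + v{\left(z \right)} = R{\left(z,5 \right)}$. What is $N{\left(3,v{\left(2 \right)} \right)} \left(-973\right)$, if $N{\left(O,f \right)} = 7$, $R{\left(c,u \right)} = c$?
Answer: $-6811$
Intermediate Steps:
$v{\left(z \right)} = -3 + z$
$N{\left(3,v{\left(2 \right)} \right)} \left(-973\right) = 7 \left(-973\right) = -6811$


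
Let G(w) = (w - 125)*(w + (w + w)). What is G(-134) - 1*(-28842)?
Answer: 132960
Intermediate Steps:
G(w) = 3*w*(-125 + w) (G(w) = (-125 + w)*(w + 2*w) = (-125 + w)*(3*w) = 3*w*(-125 + w))
G(-134) - 1*(-28842) = 3*(-134)*(-125 - 134) - 1*(-28842) = 3*(-134)*(-259) + 28842 = 104118 + 28842 = 132960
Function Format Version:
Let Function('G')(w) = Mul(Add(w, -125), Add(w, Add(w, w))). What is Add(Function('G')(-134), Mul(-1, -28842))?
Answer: 132960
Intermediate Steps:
Function('G')(w) = Mul(3, w, Add(-125, w)) (Function('G')(w) = Mul(Add(-125, w), Add(w, Mul(2, w))) = Mul(Add(-125, w), Mul(3, w)) = Mul(3, w, Add(-125, w)))
Add(Function('G')(-134), Mul(-1, -28842)) = Add(Mul(3, -134, Add(-125, -134)), Mul(-1, -28842)) = Add(Mul(3, -134, -259), 28842) = Add(104118, 28842) = 132960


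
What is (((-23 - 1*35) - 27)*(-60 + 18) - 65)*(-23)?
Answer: -80615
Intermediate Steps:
(((-23 - 1*35) - 27)*(-60 + 18) - 65)*(-23) = (((-23 - 35) - 27)*(-42) - 65)*(-23) = ((-58 - 27)*(-42) - 65)*(-23) = (-85*(-42) - 65)*(-23) = (3570 - 65)*(-23) = 3505*(-23) = -80615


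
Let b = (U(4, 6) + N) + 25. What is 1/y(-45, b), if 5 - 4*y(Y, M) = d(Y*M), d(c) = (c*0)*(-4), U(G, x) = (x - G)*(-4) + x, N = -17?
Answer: 4/5 ≈ 0.80000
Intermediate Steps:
U(G, x) = -3*x + 4*G (U(G, x) = (-4*x + 4*G) + x = -3*x + 4*G)
d(c) = 0 (d(c) = 0*(-4) = 0)
b = 6 (b = ((-3*6 + 4*4) - 17) + 25 = ((-18 + 16) - 17) + 25 = (-2 - 17) + 25 = -19 + 25 = 6)
y(Y, M) = 5/4 (y(Y, M) = 5/4 - 1/4*0 = 5/4 + 0 = 5/4)
1/y(-45, b) = 1/(5/4) = 4/5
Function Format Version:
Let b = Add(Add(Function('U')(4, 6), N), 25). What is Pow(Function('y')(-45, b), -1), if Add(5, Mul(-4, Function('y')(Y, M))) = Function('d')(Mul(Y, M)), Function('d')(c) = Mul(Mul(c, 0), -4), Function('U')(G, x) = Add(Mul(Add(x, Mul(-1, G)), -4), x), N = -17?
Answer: Rational(4, 5) ≈ 0.80000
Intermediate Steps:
Function('U')(G, x) = Add(Mul(-3, x), Mul(4, G)) (Function('U')(G, x) = Add(Add(Mul(-4, x), Mul(4, G)), x) = Add(Mul(-3, x), Mul(4, G)))
Function('d')(c) = 0 (Function('d')(c) = Mul(0, -4) = 0)
b = 6 (b = Add(Add(Add(Mul(-3, 6), Mul(4, 4)), -17), 25) = Add(Add(Add(-18, 16), -17), 25) = Add(Add(-2, -17), 25) = Add(-19, 25) = 6)
Function('y')(Y, M) = Rational(5, 4) (Function('y')(Y, M) = Add(Rational(5, 4), Mul(Rational(-1, 4), 0)) = Add(Rational(5, 4), 0) = Rational(5, 4))
Pow(Function('y')(-45, b), -1) = Pow(Rational(5, 4), -1) = Rational(4, 5)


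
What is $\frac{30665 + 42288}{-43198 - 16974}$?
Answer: $- \frac{72953}{60172} \approx -1.2124$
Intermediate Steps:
$\frac{30665 + 42288}{-43198 - 16974} = \frac{72953}{-60172} = 72953 \left(- \frac{1}{60172}\right) = - \frac{72953}{60172}$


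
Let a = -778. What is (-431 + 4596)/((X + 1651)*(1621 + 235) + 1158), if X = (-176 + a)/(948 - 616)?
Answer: 345695/253986706 ≈ 0.0013611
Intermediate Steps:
X = -477/166 (X = (-176 - 778)/(948 - 616) = -954/332 = -954*1/332 = -477/166 ≈ -2.8735)
(-431 + 4596)/((X + 1651)*(1621 + 235) + 1158) = (-431 + 4596)/((-477/166 + 1651)*(1621 + 235) + 1158) = 4165/((273589/166)*1856 + 1158) = 4165/(253890592/83 + 1158) = 4165/(253986706/83) = 4165*(83/253986706) = 345695/253986706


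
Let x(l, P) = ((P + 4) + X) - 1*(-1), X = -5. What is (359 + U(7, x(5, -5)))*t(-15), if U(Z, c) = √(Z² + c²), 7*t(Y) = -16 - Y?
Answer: -359/7 - √74/7 ≈ -52.515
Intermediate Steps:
x(l, P) = P (x(l, P) = ((P + 4) - 5) - 1*(-1) = ((4 + P) - 5) + 1 = (-1 + P) + 1 = P)
t(Y) = -16/7 - Y/7 (t(Y) = (-16 - Y)/7 = -16/7 - Y/7)
(359 + U(7, x(5, -5)))*t(-15) = (359 + √(7² + (-5)²))*(-16/7 - ⅐*(-15)) = (359 + √(49 + 25))*(-16/7 + 15/7) = (359 + √74)*(-⅐) = -359/7 - √74/7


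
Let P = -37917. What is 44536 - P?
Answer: 82453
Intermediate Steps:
44536 - P = 44536 - 1*(-37917) = 44536 + 37917 = 82453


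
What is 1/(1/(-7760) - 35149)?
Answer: -7760/272756241 ≈ -2.8450e-5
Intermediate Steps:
1/(1/(-7760) - 35149) = 1/(-1/7760 - 35149) = 1/(-272756241/7760) = -7760/272756241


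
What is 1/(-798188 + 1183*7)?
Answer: -1/789907 ≈ -1.2660e-6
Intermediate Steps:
1/(-798188 + 1183*7) = 1/(-798188 + 8281) = 1/(-789907) = -1/789907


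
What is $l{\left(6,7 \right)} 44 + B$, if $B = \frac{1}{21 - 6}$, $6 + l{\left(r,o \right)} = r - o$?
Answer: $- \frac{4619}{15} \approx -307.93$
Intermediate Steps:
$l{\left(r,o \right)} = -6 + r - o$ ($l{\left(r,o \right)} = -6 - \left(o - r\right) = -6 + r - o$)
$B = \frac{1}{15} \approx 0.066667$
$l{\left(6,7 \right)} 44 + B = \left(-6 + 6 - 7\right) 44 + \frac{1}{15} = \left(-7\right) 44 + \frac{1}{15} = -308 + \frac{1}{15} = - \frac{4619}{15}$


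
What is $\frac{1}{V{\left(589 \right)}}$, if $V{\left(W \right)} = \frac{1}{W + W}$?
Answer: $1178$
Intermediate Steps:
$V{\left(W \right)} = \frac{1}{2 W}$
$\frac{1}{V{\left(589 \right)}} = \frac{1}{\frac{1}{2} \cdot \frac{1}{589}} = \frac{1}{\frac{1}{1178}} = 1178$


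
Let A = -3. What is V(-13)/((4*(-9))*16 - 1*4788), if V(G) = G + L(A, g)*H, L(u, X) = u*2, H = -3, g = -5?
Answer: -5/5364 ≈ -0.00093214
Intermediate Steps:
L(u, X) = 2*u
V(G) = 18 + G (V(G) = G + (2*(-3))*(-3) = G - 6*(-3) = G + 18 = 18 + G)
V(-13)/((4*(-9))*16 - 1*4788) = (18 - 13)/((4*(-9))*16 - 1*4788) = 5/(-36*16 - 4788) = 5/(-576 - 4788) = 5/(-5364) = 5*(-1/5364) = -5/5364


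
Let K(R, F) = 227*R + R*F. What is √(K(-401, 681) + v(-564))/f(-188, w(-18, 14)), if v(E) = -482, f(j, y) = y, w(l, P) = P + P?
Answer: 3*I*√40510/28 ≈ 21.565*I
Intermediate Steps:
w(l, P) = 2*P
K(R, F) = 227*R + F*R
√(K(-401, 681) + v(-564))/f(-188, w(-18, 14)) = √(-401*(227 + 681) - 482)/((2*14)) = √(-401*908 - 482)/28 = √(-364108 - 482)*(1/28) = √(-364590)*(1/28) = (3*I*√40510)*(1/28) = 3*I*√40510/28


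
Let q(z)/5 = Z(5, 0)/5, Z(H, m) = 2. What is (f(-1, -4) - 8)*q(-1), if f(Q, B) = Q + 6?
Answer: -6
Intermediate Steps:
f(Q, B) = 6 + Q
q(z) = 2 (q(z) = 5*(2/5) = 5*(2*(⅕)) = 5*(⅖) = 2)
(f(-1, -4) - 8)*q(-1) = ((6 - 1) - 8)*2 = (5 - 8)*2 = -3*2 = -6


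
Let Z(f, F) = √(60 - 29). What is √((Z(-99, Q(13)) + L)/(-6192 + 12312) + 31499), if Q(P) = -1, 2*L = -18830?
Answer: √(32769959050 + 170*√31)/1020 ≈ 177.48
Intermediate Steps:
L = -9415 (L = (½)*(-18830) = -9415)
Z(f, F) = √31
√((Z(-99, Q(13)) + L)/(-6192 + 12312) + 31499) = √((√31 - 9415)/(-6192 + 12312) + 31499) = √((-9415 + √31)/6120 + 31499) = √((-9415 + √31)*(1/6120) + 31499) = √((-1883/1224 + √31/6120) + 31499) = √(38552893/1224 + √31/6120)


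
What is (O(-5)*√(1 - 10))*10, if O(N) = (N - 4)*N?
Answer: 1350*I ≈ 1350.0*I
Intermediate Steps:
O(N) = N*(-4 + N) (O(N) = (-4 + N)*N = N*(-4 + N))
(O(-5)*√(1 - 10))*10 = ((-5*(-4 - 5))*√(1 - 10))*10 = ((-5*(-9))*√(-9))*10 = (45*(3*I))*10 = (135*I)*10 = 1350*I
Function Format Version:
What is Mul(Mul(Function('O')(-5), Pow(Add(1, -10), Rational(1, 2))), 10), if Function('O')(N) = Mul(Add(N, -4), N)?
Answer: Mul(1350, I) ≈ Mul(1350.0, I)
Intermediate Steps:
Function('O')(N) = Mul(N, Add(-4, N)) (Function('O')(N) = Mul(Add(-4, N), N) = Mul(N, Add(-4, N)))
Mul(Mul(Function('O')(-5), Pow(Add(1, -10), Rational(1, 2))), 10) = Mul(Mul(Mul(-5, Add(-4, -5)), Pow(Add(1, -10), Rational(1, 2))), 10) = Mul(Mul(Mul(-5, -9), Pow(-9, Rational(1, 2))), 10) = Mul(Mul(45, Mul(3, I)), 10) = Mul(Mul(135, I), 10) = Mul(1350, I)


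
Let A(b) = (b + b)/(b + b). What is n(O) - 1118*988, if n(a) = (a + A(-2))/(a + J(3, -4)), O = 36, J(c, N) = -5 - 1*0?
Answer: -34242067/31 ≈ -1.1046e+6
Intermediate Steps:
J(c, N) = -5 (J(c, N) = -5 + 0 = -5)
A(b) = 1 (A(b) = (2*b)/((2*b)) = (2*b)*(1/(2*b)) = 1)
n(a) = (1 + a)/(-5 + a) (n(a) = (a + 1)/(a - 5) = (1 + a)/(-5 + a))
n(O) - 1118*988 = (1 + 36)/(-5 + 36) - 1118*988 = 37/31 - 1104584 = -34242067/31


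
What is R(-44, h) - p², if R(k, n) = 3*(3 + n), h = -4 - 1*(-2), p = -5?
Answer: -22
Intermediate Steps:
h = -2 (h = -4 + 2 = -2)
R(k, n) = 9 + 3*n
R(-44, h) - p² = (9 + 3*(-2)) - 1*(-5)² = (9 - 6) - 1*25 = 3 - 25 = -22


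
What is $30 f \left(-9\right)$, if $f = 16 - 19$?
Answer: $810$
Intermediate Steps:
$f = -3$
$30 f \left(-9\right) = 30 \left(-3\right) \left(-9\right) = \left(-90\right) \left(-9\right) = 810$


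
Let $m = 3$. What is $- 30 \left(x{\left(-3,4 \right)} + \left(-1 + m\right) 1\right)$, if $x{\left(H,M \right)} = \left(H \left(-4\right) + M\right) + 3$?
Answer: $-630$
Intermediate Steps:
$x{\left(H,M \right)} = 3 + M - 4 H$ ($x{\left(H,M \right)} = \left(- 4 H + M\right) + 3 = \left(M - 4 H\right) + 3 = 3 + M - 4 H$)
$- 30 \left(x{\left(-3,4 \right)} + \left(-1 + m\right) 1\right) = - 30 \left(\left(3 + 4 - -12\right) + \left(-1 + 3\right) 1\right) = - 30 \left(\left(3 + 4 + 12\right) + 2 \cdot 1\right) = - 30 \left(19 + 2\right) = \left(-30\right) 21 = -630$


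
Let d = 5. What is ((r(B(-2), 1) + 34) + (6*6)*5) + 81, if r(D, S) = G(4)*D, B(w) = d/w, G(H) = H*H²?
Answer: 135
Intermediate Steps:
G(H) = H³
B(w) = 5/w
r(D, S) = 64*D (r(D, S) = 4³*D = 64*D)
((r(B(-2), 1) + 34) + (6*6)*5) + 81 = ((64*(5/(-2)) + 34) + (6*6)*5) + 81 = ((64*(5*(-½)) + 34) + 36*5) + 81 = ((64*(-5/2) + 34) + 180) + 81 = ((-160 + 34) + 180) + 81 = (-126 + 180) + 81 = 54 + 81 = 135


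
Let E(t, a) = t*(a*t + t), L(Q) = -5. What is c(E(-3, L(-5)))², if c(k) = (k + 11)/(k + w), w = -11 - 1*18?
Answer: 25/169 ≈ 0.14793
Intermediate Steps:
w = -29 (w = -11 - 18 = -29)
E(t, a) = t*(t + a*t)
c(k) = (11 + k)/(-29 + k) (c(k) = (k + 11)/(k - 29) = (11 + k)/(-29 + k))
c(E(-3, L(-5)))² = ((11 + (-3)²*(1 - 5))/(-29 + (-3)²*(1 - 5)))² = ((11 + 9*(-4))/(-29 + 9*(-4)))² = ((11 - 36)/(-29 - 36))² = (-25/(-65))² = (-1/65*(-25))² = (5/13)² = 25/169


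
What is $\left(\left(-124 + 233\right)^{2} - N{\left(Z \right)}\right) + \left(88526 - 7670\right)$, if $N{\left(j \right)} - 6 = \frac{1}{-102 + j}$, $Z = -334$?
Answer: $\frac{40430717}{436} \approx 92731.0$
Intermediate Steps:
$N{\left(j \right)} = 6 + \frac{1}{-102 + j}$
$\left(\left(-124 + 233\right)^{2} - N{\left(Z \right)}\right) + \left(88526 - 7670\right) = \left(\left(-124 + 233\right)^{2} - \frac{-611 + 6 \left(-334\right)}{-102 - 334}\right) + \left(88526 - 7670\right) = \left(109^{2} - \frac{-611 - 2004}{-436}\right) + 80856 = \left(11881 - \left(- \frac{1}{436}\right) \left(-2615\right)\right) + 80856 = \left(11881 - \frac{2615}{436}\right) + 80856 = \frac{5177501}{436} + 80856 = \frac{40430717}{436}$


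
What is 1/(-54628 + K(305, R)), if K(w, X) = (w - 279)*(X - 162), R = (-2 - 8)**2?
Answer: -1/56240 ≈ -1.7781e-5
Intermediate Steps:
R = 100 (R = (-10)**2 = 100)
K(w, X) = (-279 + w)*(-162 + X)
1/(-54628 + K(305, R)) = 1/(-54628 + (45198 - 279*100 - 162*305 + 100*305)) = 1/(-54628 + (45198 - 27900 - 49410 + 30500)) = 1/(-54628 - 1612) = 1/(-56240) = -1/56240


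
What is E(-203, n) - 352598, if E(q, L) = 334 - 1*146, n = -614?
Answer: -352410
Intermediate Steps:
E(q, L) = 188 (E(q, L) = 334 - 146 = 188)
E(-203, n) - 352598 = 188 - 352598 = -352410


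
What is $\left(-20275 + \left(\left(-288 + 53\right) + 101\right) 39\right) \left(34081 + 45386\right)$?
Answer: $-2026487967$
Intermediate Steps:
$\left(-20275 + \left(\left(-288 + 53\right) + 101\right) 39\right) \left(34081 + 45386\right) = \left(-20275 + \left(-235 + 101\right) 39\right) 79467 = \left(-20275 - 5226\right) 79467 = \left(-25501\right) 79467 = -2026487967$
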